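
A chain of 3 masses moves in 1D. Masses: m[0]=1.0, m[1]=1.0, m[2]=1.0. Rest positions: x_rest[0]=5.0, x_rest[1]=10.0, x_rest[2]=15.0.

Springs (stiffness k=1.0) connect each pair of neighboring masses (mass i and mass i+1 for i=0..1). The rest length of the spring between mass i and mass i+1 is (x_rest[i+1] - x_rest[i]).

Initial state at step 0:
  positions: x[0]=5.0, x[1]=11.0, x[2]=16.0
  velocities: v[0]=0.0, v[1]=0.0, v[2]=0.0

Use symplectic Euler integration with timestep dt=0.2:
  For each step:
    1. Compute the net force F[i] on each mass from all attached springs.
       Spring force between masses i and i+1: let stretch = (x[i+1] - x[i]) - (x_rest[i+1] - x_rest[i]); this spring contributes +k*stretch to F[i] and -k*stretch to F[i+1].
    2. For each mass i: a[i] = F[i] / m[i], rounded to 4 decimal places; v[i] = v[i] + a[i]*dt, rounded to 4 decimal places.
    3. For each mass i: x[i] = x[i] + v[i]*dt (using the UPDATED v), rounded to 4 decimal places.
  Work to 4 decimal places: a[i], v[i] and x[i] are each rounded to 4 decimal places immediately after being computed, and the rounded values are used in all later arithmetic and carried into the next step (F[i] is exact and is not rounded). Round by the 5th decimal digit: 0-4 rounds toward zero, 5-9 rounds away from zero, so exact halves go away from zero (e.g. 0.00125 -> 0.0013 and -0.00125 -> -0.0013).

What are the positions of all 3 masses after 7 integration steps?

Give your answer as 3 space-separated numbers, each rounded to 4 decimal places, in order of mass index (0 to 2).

Step 0: x=[5.0000 11.0000 16.0000] v=[0.0000 0.0000 0.0000]
Step 1: x=[5.0400 10.9600 16.0000] v=[0.2000 -0.2000 0.0000]
Step 2: x=[5.1168 10.8848 15.9984] v=[0.3840 -0.3760 -0.0080]
Step 3: x=[5.2243 10.7834 15.9923] v=[0.5376 -0.5069 -0.0307]
Step 4: x=[5.3542 10.6680 15.9778] v=[0.6494 -0.5769 -0.0725]
Step 5: x=[5.4966 10.5525 15.9509] v=[0.7122 -0.5777 -0.1345]
Step 6: x=[5.6413 10.4507 15.9081] v=[0.7234 -0.5092 -0.2142]
Step 7: x=[5.7784 10.3748 15.8470] v=[0.6853 -0.3796 -0.3057]

Answer: 5.7784 10.3748 15.8470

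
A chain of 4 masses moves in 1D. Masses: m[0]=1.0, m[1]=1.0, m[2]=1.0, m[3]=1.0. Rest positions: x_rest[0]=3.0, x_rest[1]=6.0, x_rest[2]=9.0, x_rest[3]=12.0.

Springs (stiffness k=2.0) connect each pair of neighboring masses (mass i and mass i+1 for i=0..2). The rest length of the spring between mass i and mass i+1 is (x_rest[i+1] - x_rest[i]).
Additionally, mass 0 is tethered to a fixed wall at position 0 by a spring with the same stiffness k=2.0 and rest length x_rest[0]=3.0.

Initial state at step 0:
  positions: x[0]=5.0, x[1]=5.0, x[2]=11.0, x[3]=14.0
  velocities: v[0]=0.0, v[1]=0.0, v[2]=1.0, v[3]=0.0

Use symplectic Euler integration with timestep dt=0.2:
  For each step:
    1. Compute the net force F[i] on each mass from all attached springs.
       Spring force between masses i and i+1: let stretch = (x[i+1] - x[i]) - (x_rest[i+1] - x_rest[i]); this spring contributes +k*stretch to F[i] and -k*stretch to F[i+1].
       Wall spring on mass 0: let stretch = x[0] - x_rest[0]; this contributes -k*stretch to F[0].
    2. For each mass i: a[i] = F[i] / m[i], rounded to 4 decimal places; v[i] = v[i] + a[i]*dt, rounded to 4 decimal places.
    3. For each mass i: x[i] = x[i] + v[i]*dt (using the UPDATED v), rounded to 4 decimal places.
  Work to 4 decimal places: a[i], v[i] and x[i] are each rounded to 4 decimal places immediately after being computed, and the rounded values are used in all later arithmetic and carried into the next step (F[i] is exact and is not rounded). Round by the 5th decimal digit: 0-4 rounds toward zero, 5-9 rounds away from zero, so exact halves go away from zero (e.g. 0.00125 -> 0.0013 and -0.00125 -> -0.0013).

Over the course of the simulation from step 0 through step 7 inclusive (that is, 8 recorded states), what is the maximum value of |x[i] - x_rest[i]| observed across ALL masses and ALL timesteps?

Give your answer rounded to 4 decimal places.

Step 0: x=[5.0000 5.0000 11.0000 14.0000] v=[0.0000 0.0000 1.0000 0.0000]
Step 1: x=[4.6000 5.4800 10.9600 14.0000] v=[-2.0000 2.4000 -0.2000 0.0000]
Step 2: x=[3.9024 6.3280 10.7248 13.9968] v=[-3.4880 4.2400 -1.1760 -0.0160]
Step 3: x=[3.0867 7.3337 10.3996 13.9718] v=[-4.0787 5.0285 -1.6259 -0.1248]
Step 4: x=[2.3638 8.2449 10.1149 13.9011] v=[-3.6146 4.5561 -1.4234 -0.3537]
Step 5: x=[1.9223 8.8352 9.9835 13.7675] v=[-2.2077 2.9517 -0.6569 -0.6682]
Step 6: x=[1.8800 8.9644 10.0630 13.5711] v=[-0.2115 0.6459 0.3974 -0.9818]
Step 7: x=[2.2541 8.6147 10.3352 13.3341] v=[1.8703 -1.7484 1.3612 -1.1850]
Max displacement = 2.9644

Answer: 2.9644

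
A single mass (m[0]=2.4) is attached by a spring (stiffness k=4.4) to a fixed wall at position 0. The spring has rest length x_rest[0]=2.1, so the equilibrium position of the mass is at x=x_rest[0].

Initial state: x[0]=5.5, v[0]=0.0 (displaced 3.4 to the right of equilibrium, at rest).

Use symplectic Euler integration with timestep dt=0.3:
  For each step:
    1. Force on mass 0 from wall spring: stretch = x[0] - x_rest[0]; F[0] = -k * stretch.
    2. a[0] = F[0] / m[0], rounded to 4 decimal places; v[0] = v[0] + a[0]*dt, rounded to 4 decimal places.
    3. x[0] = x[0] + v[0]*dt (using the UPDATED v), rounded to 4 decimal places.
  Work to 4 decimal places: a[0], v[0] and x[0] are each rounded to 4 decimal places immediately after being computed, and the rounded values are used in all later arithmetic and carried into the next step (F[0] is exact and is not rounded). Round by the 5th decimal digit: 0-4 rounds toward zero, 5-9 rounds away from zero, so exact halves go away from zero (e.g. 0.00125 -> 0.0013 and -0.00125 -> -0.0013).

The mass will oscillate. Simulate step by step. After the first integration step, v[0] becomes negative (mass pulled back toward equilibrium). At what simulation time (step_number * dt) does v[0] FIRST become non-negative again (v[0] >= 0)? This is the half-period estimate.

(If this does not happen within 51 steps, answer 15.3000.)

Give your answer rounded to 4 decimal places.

Answer: 2.4000

Derivation:
Step 0: x=[5.5000] v=[0.0000]
Step 1: x=[4.9390] v=[-1.8700]
Step 2: x=[3.9096] v=[-3.4314]
Step 3: x=[2.5816] v=[-4.4267]
Step 4: x=[1.1741] v=[-4.6916]
Step 5: x=[-0.0806] v=[-4.1824]
Step 6: x=[-0.9755] v=[-2.9831]
Step 7: x=[-1.3630] v=[-1.2916]
Step 8: x=[-1.1791] v=[0.6130]
First v>=0 after going negative at step 8, time=2.4000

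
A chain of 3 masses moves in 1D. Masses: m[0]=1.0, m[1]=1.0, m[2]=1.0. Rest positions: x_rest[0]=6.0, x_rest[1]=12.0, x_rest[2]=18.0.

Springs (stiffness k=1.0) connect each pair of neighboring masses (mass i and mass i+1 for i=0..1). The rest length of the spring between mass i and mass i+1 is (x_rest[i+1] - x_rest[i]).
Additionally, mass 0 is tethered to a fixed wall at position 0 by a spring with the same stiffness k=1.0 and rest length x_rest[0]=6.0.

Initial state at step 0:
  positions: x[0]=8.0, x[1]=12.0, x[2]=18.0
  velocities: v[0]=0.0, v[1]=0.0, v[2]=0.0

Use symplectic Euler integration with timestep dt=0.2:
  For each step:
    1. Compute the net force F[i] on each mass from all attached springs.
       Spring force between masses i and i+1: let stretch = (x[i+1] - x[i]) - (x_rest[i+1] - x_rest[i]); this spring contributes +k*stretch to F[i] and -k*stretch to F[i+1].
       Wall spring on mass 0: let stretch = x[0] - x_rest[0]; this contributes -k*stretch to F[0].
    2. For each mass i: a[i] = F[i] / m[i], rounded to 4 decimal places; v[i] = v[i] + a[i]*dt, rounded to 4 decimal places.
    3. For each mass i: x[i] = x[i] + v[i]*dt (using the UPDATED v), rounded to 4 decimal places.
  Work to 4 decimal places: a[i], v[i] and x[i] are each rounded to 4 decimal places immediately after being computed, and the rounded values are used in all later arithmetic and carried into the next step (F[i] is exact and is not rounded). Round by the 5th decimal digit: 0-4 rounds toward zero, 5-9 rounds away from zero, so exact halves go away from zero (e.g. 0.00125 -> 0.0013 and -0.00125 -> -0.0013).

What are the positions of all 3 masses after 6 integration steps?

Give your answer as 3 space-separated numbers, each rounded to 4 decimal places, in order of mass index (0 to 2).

Answer: 5.6189 12.9241 18.1745

Derivation:
Step 0: x=[8.0000 12.0000 18.0000] v=[0.0000 0.0000 0.0000]
Step 1: x=[7.8400 12.0800 18.0000] v=[-0.8000 0.4000 0.0000]
Step 2: x=[7.5360 12.2272 18.0032] v=[-1.5200 0.7360 0.0160]
Step 3: x=[7.1182 12.4178 18.0154] v=[-2.0890 0.9530 0.0608]
Step 4: x=[6.6277 12.6203 18.0437] v=[-2.4527 1.0126 0.1413]
Step 5: x=[6.1118 12.8001 18.0950] v=[-2.5797 0.8988 0.2566]
Step 6: x=[5.6189 12.9241 18.1745] v=[-2.4644 0.6201 0.3976]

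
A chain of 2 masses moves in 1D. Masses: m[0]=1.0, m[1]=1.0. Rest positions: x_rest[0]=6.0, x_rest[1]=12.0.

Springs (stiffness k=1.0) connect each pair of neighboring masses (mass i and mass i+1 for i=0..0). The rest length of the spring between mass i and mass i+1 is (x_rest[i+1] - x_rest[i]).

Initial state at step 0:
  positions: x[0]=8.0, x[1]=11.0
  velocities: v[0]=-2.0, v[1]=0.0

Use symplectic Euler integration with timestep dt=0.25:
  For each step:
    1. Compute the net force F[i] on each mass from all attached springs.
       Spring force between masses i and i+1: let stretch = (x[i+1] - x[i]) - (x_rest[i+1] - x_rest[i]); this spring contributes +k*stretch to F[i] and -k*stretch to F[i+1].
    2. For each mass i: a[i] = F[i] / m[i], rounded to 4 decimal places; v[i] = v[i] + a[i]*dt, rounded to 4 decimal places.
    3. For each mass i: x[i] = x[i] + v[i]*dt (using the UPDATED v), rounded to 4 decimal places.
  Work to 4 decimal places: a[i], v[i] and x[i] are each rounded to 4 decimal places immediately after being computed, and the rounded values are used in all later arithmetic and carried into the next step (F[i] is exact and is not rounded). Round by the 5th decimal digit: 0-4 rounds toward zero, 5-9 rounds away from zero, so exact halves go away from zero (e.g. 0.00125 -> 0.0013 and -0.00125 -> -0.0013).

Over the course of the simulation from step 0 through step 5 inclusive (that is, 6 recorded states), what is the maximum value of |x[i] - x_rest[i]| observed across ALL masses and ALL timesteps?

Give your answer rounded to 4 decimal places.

Answer: 2.0241

Derivation:
Step 0: x=[8.0000 11.0000] v=[-2.0000 0.0000]
Step 1: x=[7.3125 11.1875] v=[-2.7500 0.7500]
Step 2: x=[6.4922 11.5078] v=[-3.2813 1.2813]
Step 3: x=[5.6104 11.8897] v=[-3.5274 1.5274]
Step 4: x=[4.7460 12.2541] v=[-3.4576 1.4576]
Step 5: x=[3.9759 12.5243] v=[-3.0806 1.0806]
Max displacement = 2.0241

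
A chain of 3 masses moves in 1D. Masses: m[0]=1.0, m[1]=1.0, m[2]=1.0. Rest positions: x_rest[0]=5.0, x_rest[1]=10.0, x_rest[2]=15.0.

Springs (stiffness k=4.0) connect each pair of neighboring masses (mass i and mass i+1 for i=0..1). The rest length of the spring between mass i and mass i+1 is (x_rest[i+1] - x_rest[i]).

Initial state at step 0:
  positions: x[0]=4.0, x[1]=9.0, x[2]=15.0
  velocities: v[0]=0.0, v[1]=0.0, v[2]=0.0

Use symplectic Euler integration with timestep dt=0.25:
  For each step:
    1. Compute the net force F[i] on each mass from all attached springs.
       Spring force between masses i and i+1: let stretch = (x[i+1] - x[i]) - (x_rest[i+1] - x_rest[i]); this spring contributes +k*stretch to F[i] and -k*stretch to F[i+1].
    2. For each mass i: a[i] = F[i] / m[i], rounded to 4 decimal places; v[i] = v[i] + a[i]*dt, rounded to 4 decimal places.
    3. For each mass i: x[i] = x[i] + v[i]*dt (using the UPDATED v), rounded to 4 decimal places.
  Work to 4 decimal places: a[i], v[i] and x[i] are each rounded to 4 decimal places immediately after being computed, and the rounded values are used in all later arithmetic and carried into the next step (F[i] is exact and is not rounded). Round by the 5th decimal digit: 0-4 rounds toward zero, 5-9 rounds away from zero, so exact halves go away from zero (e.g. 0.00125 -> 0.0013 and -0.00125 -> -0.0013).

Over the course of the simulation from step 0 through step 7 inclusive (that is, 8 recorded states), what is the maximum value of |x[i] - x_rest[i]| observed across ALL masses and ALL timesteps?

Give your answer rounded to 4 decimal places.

Answer: 1.1172

Derivation:
Step 0: x=[4.0000 9.0000 15.0000] v=[0.0000 0.0000 0.0000]
Step 1: x=[4.0000 9.2500 14.7500] v=[0.0000 1.0000 -1.0000]
Step 2: x=[4.0625 9.5625 14.3750] v=[0.2500 1.2500 -1.5000]
Step 3: x=[4.2500 9.7031 14.0469] v=[0.7500 0.5625 -1.3125]
Step 4: x=[4.5508 9.5664 13.8828] v=[1.2031 -0.5468 -0.6563]
Step 5: x=[4.8555 9.2549 13.8896] v=[1.2187 -1.2460 0.0273]
Step 6: x=[5.0100 9.0022 13.9878] v=[0.6181 -1.0107 0.3926]
Step 7: x=[4.9126 8.9979 14.0896] v=[-0.3897 -0.0173 0.4070]
Max displacement = 1.1172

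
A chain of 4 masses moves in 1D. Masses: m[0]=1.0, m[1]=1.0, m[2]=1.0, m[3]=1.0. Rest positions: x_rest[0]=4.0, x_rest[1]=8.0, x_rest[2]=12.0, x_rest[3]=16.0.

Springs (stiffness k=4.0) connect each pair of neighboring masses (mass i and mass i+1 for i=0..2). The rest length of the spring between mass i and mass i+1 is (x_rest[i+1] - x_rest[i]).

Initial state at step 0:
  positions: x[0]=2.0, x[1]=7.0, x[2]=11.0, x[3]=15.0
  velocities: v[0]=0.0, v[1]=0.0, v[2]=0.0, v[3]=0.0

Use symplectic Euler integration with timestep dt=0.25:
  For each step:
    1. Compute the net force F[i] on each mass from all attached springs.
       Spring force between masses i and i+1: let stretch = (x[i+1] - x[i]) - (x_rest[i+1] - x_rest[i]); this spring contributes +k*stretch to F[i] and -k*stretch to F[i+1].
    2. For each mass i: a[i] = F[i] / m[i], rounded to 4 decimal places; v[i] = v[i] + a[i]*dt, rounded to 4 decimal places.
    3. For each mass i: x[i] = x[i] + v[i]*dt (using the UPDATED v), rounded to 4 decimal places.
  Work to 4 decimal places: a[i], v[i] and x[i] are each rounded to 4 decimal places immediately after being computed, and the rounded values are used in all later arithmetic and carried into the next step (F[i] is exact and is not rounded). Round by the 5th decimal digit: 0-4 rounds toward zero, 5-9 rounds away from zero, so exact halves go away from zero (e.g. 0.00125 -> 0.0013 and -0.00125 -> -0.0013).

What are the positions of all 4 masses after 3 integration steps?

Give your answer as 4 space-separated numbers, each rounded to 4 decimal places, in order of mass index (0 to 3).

Step 0: x=[2.0000 7.0000 11.0000 15.0000] v=[0.0000 0.0000 0.0000 0.0000]
Step 1: x=[2.2500 6.7500 11.0000 15.0000] v=[1.0000 -1.0000 0.0000 0.0000]
Step 2: x=[2.6250 6.4375 10.9375 15.0000] v=[1.5000 -1.2500 -0.2500 0.0000]
Step 3: x=[2.9531 6.2969 10.7656 14.9844] v=[1.3125 -0.5625 -0.6875 -0.0625]

Answer: 2.9531 6.2969 10.7656 14.9844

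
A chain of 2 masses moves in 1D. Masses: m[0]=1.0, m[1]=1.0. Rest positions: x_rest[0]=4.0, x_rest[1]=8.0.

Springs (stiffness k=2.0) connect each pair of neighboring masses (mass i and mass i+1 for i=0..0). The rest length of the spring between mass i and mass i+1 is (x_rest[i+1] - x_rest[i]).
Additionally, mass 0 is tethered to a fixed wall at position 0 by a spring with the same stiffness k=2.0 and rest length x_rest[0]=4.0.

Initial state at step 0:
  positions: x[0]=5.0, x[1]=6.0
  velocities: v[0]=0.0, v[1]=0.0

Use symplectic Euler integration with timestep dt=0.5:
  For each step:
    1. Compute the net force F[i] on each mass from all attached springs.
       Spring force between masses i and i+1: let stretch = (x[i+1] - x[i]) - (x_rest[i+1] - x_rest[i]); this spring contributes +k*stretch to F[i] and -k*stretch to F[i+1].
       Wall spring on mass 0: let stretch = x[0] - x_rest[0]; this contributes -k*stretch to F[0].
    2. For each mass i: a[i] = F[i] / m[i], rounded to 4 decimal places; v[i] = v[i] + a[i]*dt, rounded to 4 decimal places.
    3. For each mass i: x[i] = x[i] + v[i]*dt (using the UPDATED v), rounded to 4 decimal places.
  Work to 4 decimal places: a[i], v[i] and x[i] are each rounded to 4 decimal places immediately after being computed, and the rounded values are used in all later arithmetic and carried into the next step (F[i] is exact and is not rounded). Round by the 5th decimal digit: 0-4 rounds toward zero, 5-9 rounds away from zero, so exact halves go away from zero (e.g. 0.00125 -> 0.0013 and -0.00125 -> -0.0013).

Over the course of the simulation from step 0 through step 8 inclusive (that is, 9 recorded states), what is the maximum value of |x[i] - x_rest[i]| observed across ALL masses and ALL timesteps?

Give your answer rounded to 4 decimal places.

Step 0: x=[5.0000 6.0000] v=[0.0000 0.0000]
Step 1: x=[3.0000 7.5000] v=[-4.0000 3.0000]
Step 2: x=[1.7500 8.7500] v=[-2.5000 2.5000]
Step 3: x=[3.1250 8.5000] v=[2.7500 -0.5000]
Step 4: x=[5.6250 7.5625] v=[5.0000 -1.8750]
Step 5: x=[6.2813 7.6563] v=[1.3125 0.1875]
Step 6: x=[4.4844 9.0626] v=[-3.5938 2.8125]
Step 7: x=[2.7344 10.1798] v=[-3.5000 2.2343]
Step 8: x=[3.3399 9.5743] v=[1.2110 -1.2111]
Max displacement = 2.2813

Answer: 2.2813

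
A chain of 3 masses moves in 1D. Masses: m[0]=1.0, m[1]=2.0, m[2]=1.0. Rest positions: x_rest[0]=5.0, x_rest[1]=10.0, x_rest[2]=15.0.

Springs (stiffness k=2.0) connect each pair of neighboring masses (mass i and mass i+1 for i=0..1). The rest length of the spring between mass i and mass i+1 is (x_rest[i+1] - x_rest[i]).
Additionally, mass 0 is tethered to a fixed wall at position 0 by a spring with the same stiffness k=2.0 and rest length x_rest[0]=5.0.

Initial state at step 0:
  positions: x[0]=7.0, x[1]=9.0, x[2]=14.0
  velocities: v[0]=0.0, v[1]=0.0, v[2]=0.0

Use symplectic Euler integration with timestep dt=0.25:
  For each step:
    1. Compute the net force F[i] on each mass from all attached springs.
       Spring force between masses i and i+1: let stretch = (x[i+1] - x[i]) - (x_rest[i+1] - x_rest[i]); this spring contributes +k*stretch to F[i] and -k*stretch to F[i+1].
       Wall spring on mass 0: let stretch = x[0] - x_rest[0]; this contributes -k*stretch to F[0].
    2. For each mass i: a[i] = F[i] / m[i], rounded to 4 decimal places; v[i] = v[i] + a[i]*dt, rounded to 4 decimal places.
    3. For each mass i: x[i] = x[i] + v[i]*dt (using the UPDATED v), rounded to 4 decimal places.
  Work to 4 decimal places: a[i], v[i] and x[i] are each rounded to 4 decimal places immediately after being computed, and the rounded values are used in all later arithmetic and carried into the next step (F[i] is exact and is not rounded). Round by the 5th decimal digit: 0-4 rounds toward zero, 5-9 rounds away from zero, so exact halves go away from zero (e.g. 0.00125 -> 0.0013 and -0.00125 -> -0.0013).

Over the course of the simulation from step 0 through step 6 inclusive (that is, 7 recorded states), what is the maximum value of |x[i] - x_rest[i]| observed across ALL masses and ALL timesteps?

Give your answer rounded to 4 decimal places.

Answer: 2.4255

Derivation:
Step 0: x=[7.0000 9.0000 14.0000] v=[0.0000 0.0000 0.0000]
Step 1: x=[6.3750 9.1875 14.0000] v=[-2.5000 0.7500 0.0000]
Step 2: x=[5.3047 9.5000 14.0235] v=[-4.2813 1.2500 0.0938]
Step 3: x=[4.0957 9.8330 14.1065] v=[-4.8360 1.3321 0.3321]
Step 4: x=[3.0919 10.0746 14.2804] v=[-4.0152 0.9662 0.6954]
Step 5: x=[2.5745 10.1426 14.5535] v=[-2.0698 0.2720 1.0925]
Step 6: x=[2.6813 10.0133 14.9003] v=[0.4270 -0.5173 1.3871]
Max displacement = 2.4255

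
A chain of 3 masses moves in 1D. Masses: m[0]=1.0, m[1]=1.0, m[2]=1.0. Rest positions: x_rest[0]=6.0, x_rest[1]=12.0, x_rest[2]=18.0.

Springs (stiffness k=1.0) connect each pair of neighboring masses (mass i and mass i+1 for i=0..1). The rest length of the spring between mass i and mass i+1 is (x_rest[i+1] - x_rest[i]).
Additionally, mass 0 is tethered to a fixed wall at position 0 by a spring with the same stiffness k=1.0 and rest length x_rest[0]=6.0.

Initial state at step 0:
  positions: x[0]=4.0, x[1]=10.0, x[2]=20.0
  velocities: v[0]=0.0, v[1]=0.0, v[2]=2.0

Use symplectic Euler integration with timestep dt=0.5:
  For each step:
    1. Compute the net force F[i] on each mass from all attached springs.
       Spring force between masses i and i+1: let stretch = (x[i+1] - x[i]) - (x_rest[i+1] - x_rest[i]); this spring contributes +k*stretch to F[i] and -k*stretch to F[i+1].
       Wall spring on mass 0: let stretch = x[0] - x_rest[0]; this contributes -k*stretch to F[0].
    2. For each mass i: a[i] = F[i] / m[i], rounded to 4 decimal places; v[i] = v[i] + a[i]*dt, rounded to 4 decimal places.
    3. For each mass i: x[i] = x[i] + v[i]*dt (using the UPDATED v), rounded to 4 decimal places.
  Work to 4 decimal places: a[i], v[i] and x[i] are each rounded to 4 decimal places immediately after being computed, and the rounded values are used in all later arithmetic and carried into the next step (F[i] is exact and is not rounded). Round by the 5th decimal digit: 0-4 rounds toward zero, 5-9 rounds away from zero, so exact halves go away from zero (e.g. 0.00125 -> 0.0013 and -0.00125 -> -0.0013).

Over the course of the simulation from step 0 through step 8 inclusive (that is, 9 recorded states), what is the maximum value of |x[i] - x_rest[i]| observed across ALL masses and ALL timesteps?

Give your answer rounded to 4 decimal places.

Step 0: x=[4.0000 10.0000 20.0000] v=[0.0000 0.0000 2.0000]
Step 1: x=[4.5000 11.0000 20.0000] v=[1.0000 2.0000 0.0000]
Step 2: x=[5.5000 12.6250 19.2500] v=[2.0000 3.2500 -1.5000]
Step 3: x=[6.9063 14.1250 18.3438] v=[2.8125 3.0000 -1.8125]
Step 4: x=[8.3907 14.8751 17.8829] v=[2.9687 1.5001 -0.9219]
Step 5: x=[9.3985 14.7560 18.1700] v=[2.0156 -0.2382 0.5742]
Step 6: x=[9.3961 14.1510 19.1036] v=[-0.0049 -1.2100 1.8672]
Step 7: x=[8.2334 13.5954 20.2991] v=[-2.3255 -1.1112 2.3909]
Step 8: x=[6.3528 13.3752 21.3187] v=[-3.7612 -0.4404 2.0391]
Max displacement = 3.3985

Answer: 3.3985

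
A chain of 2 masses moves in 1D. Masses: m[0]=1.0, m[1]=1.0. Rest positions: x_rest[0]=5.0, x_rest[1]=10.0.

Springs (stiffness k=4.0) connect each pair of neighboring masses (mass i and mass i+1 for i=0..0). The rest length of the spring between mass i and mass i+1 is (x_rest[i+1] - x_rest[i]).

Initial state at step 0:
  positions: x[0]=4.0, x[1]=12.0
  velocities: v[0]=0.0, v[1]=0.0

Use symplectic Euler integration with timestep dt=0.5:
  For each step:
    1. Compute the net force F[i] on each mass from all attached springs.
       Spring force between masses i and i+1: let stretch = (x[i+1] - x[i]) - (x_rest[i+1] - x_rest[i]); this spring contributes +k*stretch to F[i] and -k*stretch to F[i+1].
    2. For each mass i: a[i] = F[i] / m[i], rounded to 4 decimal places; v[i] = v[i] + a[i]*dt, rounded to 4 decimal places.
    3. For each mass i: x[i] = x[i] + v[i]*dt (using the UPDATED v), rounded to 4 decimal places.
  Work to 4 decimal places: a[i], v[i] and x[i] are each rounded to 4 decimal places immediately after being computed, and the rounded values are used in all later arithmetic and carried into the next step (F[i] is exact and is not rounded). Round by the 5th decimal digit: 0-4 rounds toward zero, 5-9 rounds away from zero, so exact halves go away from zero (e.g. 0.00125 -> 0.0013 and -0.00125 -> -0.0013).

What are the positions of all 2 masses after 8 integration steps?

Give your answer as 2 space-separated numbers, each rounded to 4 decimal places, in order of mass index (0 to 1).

Step 0: x=[4.0000 12.0000] v=[0.0000 0.0000]
Step 1: x=[7.0000 9.0000] v=[6.0000 -6.0000]
Step 2: x=[7.0000 9.0000] v=[0.0000 0.0000]
Step 3: x=[4.0000 12.0000] v=[-6.0000 6.0000]
Step 4: x=[4.0000 12.0000] v=[0.0000 0.0000]
Step 5: x=[7.0000 9.0000] v=[6.0000 -6.0000]
Step 6: x=[7.0000 9.0000] v=[0.0000 0.0000]
Step 7: x=[4.0000 12.0000] v=[-6.0000 6.0000]
Step 8: x=[4.0000 12.0000] v=[0.0000 0.0000]

Answer: 4.0000 12.0000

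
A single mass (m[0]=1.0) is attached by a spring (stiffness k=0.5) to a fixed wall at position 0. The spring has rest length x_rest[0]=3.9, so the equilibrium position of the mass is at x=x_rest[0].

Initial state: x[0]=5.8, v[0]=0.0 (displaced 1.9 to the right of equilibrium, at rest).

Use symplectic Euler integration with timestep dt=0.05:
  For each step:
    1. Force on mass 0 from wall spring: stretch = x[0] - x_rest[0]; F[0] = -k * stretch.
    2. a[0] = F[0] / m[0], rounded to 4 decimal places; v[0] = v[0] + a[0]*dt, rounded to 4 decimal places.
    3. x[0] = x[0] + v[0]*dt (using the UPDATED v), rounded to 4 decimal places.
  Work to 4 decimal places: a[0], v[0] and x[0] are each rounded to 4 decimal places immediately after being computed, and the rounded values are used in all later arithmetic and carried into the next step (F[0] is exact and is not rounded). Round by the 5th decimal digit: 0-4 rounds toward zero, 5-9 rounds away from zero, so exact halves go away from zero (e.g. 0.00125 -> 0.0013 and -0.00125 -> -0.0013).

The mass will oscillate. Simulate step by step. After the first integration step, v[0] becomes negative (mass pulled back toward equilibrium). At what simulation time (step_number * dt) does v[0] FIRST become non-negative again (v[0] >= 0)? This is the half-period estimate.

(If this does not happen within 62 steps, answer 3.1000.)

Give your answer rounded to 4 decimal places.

Step 0: x=[5.8000] v=[0.0000]
Step 1: x=[5.7976] v=[-0.0475]
Step 2: x=[5.7929] v=[-0.0949]
Step 3: x=[5.7858] v=[-0.1422]
Step 4: x=[5.7763] v=[-0.1893]
Step 5: x=[5.7645] v=[-0.2362]
Step 6: x=[5.7504] v=[-0.2828]
Step 7: x=[5.7339] v=[-0.3291]
Step 8: x=[5.7152] v=[-0.3750]
Step 9: x=[5.6942] v=[-0.4204]
Step 10: x=[5.6709] v=[-0.4653]
Step 11: x=[5.6454] v=[-0.5096]
Step 12: x=[5.6177] v=[-0.5532]
Step 13: x=[5.5879] v=[-0.5961]
Step 14: x=[5.5560] v=[-0.6383]
Step 15: x=[5.5220] v=[-0.6797]
Step 16: x=[5.4860] v=[-0.7203]
Step 17: x=[5.4480] v=[-0.7600]
Step 18: x=[5.4081] v=[-0.7987]
Step 19: x=[5.3663] v=[-0.8364]
Step 20: x=[5.3226] v=[-0.8731]
Step 21: x=[5.2772] v=[-0.9087]
Step 22: x=[5.2300] v=[-0.9431]
Step 23: x=[5.1812] v=[-0.9764]
Step 24: x=[5.1308] v=[-1.0084]
Step 25: x=[5.0788] v=[-1.0392]
Step 26: x=[5.0254] v=[-1.0687]
Step 27: x=[4.9706] v=[-1.0968]
Step 28: x=[4.9144] v=[-1.1236]
Step 29: x=[4.8570] v=[-1.1490]
Step 30: x=[4.7984] v=[-1.1729]
Step 31: x=[4.7386] v=[-1.1954]
Step 32: x=[4.6778] v=[-1.2164]
Step 33: x=[4.6160] v=[-1.2358]
Step 34: x=[4.5533] v=[-1.2537]
Step 35: x=[4.4898] v=[-1.2700]
Step 36: x=[4.4256] v=[-1.2847]
Step 37: x=[4.3607] v=[-1.2978]
Step 38: x=[4.2952] v=[-1.3093]
Step 39: x=[4.2292] v=[-1.3192]
Step 40: x=[4.1628] v=[-1.3274]
Step 41: x=[4.0961] v=[-1.3340]
Step 42: x=[4.0292] v=[-1.3389]
Step 43: x=[3.9621] v=[-1.3421]
Step 44: x=[3.8949] v=[-1.3437]
Step 45: x=[3.8277] v=[-1.3436]
Step 46: x=[3.7606] v=[-1.3418]
Step 47: x=[3.6937] v=[-1.3383]
Step 48: x=[3.6270] v=[-1.3331]
Step 49: x=[3.5607] v=[-1.3263]
Step 50: x=[3.4948] v=[-1.3178]
Step 51: x=[3.4294] v=[-1.3077]
Step 52: x=[3.3646] v=[-1.2959]
Step 53: x=[3.3005] v=[-1.2825]
Step 54: x=[3.2371] v=[-1.2675]
Step 55: x=[3.1746] v=[-1.2509]
Step 56: x=[3.1130] v=[-1.2328]
Step 57: x=[3.0523] v=[-1.2131]
Step 58: x=[2.9927] v=[-1.1919]
Step 59: x=[2.9342] v=[-1.1692]
Step 60: x=[2.8769] v=[-1.1451]
Step 61: x=[2.8209] v=[-1.1195]
Step 62: x=[2.7663] v=[-1.0925]
v[0] did not become non-negative within 62 steps; using fallback time=3.1000

Answer: 3.1000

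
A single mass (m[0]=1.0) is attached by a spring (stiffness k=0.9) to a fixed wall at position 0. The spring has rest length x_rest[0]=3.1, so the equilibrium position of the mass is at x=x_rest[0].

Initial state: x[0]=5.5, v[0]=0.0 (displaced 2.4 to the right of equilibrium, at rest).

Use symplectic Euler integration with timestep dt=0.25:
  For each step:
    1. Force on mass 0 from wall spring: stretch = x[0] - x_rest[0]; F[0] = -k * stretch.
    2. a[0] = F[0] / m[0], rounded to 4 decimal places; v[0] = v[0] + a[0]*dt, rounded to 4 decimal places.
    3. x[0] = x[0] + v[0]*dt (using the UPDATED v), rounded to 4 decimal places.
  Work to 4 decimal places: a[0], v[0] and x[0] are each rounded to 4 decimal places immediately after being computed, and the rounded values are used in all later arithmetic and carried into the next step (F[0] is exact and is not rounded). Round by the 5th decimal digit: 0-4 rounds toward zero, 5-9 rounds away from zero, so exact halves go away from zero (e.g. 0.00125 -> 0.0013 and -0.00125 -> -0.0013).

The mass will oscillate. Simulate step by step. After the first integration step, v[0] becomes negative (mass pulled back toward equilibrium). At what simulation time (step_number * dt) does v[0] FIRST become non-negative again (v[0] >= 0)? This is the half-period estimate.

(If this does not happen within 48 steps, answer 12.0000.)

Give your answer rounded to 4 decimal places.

Step 0: x=[5.5000] v=[0.0000]
Step 1: x=[5.3650] v=[-0.5400]
Step 2: x=[5.1026] v=[-1.0496]
Step 3: x=[4.7276] v=[-1.5002]
Step 4: x=[4.2610] v=[-1.8664]
Step 5: x=[3.7291] v=[-2.1276]
Step 6: x=[3.1618] v=[-2.2692]
Step 7: x=[2.5910] v=[-2.2831]
Step 8: x=[2.0489] v=[-2.1686]
Step 9: x=[1.5659] v=[-1.9321]
Step 10: x=[1.1692] v=[-1.5869]
Step 11: x=[0.8811] v=[-1.1525]
Step 12: x=[0.7178] v=[-0.6533]
Step 13: x=[0.6885] v=[-0.1173]
Step 14: x=[0.7948] v=[0.4253]
First v>=0 after going negative at step 14, time=3.5000

Answer: 3.5000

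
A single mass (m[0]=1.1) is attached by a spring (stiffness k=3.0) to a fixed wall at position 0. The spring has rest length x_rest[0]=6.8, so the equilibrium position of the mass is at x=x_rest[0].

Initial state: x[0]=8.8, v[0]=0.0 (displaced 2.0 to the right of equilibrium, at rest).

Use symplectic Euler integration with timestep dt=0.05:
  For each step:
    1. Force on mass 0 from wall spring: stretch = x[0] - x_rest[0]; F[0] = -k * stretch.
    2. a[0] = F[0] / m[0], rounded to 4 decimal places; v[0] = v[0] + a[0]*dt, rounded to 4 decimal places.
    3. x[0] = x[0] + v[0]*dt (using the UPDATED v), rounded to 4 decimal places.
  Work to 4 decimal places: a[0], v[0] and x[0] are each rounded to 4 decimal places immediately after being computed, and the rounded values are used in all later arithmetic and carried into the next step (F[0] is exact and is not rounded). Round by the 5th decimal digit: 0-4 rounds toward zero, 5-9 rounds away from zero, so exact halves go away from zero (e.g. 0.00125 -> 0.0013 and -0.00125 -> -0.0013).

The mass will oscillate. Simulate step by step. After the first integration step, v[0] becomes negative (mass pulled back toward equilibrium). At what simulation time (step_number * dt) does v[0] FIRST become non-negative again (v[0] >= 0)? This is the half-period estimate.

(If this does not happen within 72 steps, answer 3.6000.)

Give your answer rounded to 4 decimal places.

Step 0: x=[8.8000] v=[0.0000]
Step 1: x=[8.7864] v=[-0.2727]
Step 2: x=[8.7592] v=[-0.5436]
Step 3: x=[8.7187] v=[-0.8108]
Step 4: x=[8.6651] v=[-1.0724]
Step 5: x=[8.5988] v=[-1.3267]
Step 6: x=[8.5202] v=[-1.5720]
Step 7: x=[8.4299] v=[-1.8066]
Step 8: x=[8.3285] v=[-2.0289]
Step 9: x=[8.2166] v=[-2.2373]
Step 10: x=[8.0951] v=[-2.4305]
Step 11: x=[7.9647] v=[-2.6071]
Step 12: x=[7.8264] v=[-2.7659]
Step 13: x=[7.6811] v=[-2.9059]
Step 14: x=[7.5298] v=[-3.0261]
Step 15: x=[7.3735] v=[-3.1256]
Step 16: x=[7.2133] v=[-3.2038]
Step 17: x=[7.0503] v=[-3.2602]
Step 18: x=[6.8856] v=[-3.2943]
Step 19: x=[6.7203] v=[-3.3060]
Step 20: x=[6.5555] v=[-3.2951]
Step 21: x=[6.3924] v=[-3.2618]
Step 22: x=[6.2321] v=[-3.2062]
Step 23: x=[6.0757] v=[-3.1288]
Step 24: x=[5.9242] v=[-3.0300]
Step 25: x=[5.7787] v=[-2.9106]
Step 26: x=[5.6401] v=[-2.7713]
Step 27: x=[5.5094] v=[-2.6131]
Step 28: x=[5.3875] v=[-2.4371]
Step 29: x=[5.2753] v=[-2.2445]
Step 30: x=[5.1735] v=[-2.0366]
Step 31: x=[5.0828] v=[-1.8148]
Step 32: x=[5.0038] v=[-1.5806]
Step 33: x=[4.9370] v=[-1.3357]
Step 34: x=[4.8829] v=[-1.0817]
Step 35: x=[4.8419] v=[-0.8203]
Step 36: x=[4.8142] v=[-0.5533]
Step 37: x=[4.8001] v=[-0.2825]
Step 38: x=[4.7996] v=[-0.0098]
Step 39: x=[4.8128] v=[0.2630]
First v>=0 after going negative at step 39, time=1.9500

Answer: 1.9500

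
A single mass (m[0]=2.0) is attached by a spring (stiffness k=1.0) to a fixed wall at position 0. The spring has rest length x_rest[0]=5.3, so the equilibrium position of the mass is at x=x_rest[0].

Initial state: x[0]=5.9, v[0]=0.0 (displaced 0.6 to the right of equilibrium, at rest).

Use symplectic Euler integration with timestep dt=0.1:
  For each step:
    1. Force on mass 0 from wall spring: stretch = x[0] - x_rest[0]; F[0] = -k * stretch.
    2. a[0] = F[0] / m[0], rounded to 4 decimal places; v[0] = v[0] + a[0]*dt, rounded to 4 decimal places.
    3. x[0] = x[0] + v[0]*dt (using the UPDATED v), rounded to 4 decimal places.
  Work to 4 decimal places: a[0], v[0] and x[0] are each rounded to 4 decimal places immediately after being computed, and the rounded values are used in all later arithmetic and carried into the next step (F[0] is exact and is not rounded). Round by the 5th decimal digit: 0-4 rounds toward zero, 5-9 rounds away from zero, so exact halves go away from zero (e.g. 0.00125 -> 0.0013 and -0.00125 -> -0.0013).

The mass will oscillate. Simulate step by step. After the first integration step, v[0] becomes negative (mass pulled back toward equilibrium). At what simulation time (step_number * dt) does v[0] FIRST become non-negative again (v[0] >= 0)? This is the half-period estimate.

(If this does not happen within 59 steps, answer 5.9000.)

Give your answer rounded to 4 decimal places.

Step 0: x=[5.9000] v=[0.0000]
Step 1: x=[5.8970] v=[-0.0300]
Step 2: x=[5.8910] v=[-0.0599]
Step 3: x=[5.8821] v=[-0.0895]
Step 4: x=[5.8702] v=[-0.1186]
Step 5: x=[5.8555] v=[-0.1471]
Step 6: x=[5.8380] v=[-0.1749]
Step 7: x=[5.8178] v=[-0.2018]
Step 8: x=[5.7950] v=[-0.2277]
Step 9: x=[5.7698] v=[-0.2525]
Step 10: x=[5.7422] v=[-0.2760]
Step 11: x=[5.7124] v=[-0.2981]
Step 12: x=[5.6805] v=[-0.3187]
Step 13: x=[5.6467] v=[-0.3377]
Step 14: x=[5.6112] v=[-0.3550]
Step 15: x=[5.5741] v=[-0.3706]
Step 16: x=[5.5357] v=[-0.3843]
Step 17: x=[5.4961] v=[-0.3961]
Step 18: x=[5.4555] v=[-0.4059]
Step 19: x=[5.4141] v=[-0.4137]
Step 20: x=[5.3722] v=[-0.4194]
Step 21: x=[5.3299] v=[-0.4230]
Step 22: x=[5.2875] v=[-0.4245]
Step 23: x=[5.2451] v=[-0.4239]
Step 24: x=[5.2030] v=[-0.4212]
Step 25: x=[5.1614] v=[-0.4164]
Step 26: x=[5.1205] v=[-0.4095]
Step 27: x=[5.0805] v=[-0.4005]
Step 28: x=[5.0416] v=[-0.3895]
Step 29: x=[5.0039] v=[-0.3766]
Step 30: x=[4.9677] v=[-0.3618]
Step 31: x=[4.9332] v=[-0.3452]
Step 32: x=[4.9005] v=[-0.3269]
Step 33: x=[4.8698] v=[-0.3069]
Step 34: x=[4.8413] v=[-0.2854]
Step 35: x=[4.8151] v=[-0.2625]
Step 36: x=[4.7913] v=[-0.2383]
Step 37: x=[4.7700] v=[-0.2129]
Step 38: x=[4.7514] v=[-0.1864]
Step 39: x=[4.7355] v=[-0.1590]
Step 40: x=[4.7224] v=[-0.1308]
Step 41: x=[4.7122] v=[-0.1019]
Step 42: x=[4.7050] v=[-0.0725]
Step 43: x=[4.7007] v=[-0.0428]
Step 44: x=[4.6994] v=[-0.0128]
Step 45: x=[4.7011] v=[0.0172]
First v>=0 after going negative at step 45, time=4.5000

Answer: 4.5000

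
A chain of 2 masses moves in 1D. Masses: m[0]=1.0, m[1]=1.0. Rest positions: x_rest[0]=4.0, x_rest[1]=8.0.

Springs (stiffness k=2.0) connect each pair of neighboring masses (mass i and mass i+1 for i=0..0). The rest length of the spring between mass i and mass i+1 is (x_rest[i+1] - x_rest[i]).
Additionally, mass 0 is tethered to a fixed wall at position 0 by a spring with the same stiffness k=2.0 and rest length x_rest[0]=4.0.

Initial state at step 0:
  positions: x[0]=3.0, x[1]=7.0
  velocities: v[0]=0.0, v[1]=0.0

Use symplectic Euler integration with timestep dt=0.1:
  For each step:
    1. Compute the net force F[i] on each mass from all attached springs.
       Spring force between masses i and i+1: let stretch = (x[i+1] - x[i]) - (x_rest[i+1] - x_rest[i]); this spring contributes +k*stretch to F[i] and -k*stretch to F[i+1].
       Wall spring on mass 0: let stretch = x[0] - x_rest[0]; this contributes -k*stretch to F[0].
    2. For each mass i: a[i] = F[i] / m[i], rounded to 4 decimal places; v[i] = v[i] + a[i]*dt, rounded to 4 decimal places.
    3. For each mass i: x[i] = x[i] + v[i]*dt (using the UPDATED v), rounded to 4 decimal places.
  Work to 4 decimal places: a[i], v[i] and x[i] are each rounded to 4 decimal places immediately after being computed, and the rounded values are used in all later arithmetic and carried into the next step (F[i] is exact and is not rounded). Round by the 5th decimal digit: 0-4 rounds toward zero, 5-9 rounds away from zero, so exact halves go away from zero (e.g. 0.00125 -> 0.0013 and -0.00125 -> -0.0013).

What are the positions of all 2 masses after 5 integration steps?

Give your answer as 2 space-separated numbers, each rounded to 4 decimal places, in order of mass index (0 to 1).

Step 0: x=[3.0000 7.0000] v=[0.0000 0.0000]
Step 1: x=[3.0200 7.0000] v=[0.2000 0.0000]
Step 2: x=[3.0592 7.0004] v=[0.3920 0.0040]
Step 3: x=[3.1160 7.0020] v=[0.5684 0.0158]
Step 4: x=[3.1882 7.0059] v=[0.7224 0.0386]
Step 5: x=[3.2730 7.0134] v=[0.8483 0.0751]

Answer: 3.2730 7.0134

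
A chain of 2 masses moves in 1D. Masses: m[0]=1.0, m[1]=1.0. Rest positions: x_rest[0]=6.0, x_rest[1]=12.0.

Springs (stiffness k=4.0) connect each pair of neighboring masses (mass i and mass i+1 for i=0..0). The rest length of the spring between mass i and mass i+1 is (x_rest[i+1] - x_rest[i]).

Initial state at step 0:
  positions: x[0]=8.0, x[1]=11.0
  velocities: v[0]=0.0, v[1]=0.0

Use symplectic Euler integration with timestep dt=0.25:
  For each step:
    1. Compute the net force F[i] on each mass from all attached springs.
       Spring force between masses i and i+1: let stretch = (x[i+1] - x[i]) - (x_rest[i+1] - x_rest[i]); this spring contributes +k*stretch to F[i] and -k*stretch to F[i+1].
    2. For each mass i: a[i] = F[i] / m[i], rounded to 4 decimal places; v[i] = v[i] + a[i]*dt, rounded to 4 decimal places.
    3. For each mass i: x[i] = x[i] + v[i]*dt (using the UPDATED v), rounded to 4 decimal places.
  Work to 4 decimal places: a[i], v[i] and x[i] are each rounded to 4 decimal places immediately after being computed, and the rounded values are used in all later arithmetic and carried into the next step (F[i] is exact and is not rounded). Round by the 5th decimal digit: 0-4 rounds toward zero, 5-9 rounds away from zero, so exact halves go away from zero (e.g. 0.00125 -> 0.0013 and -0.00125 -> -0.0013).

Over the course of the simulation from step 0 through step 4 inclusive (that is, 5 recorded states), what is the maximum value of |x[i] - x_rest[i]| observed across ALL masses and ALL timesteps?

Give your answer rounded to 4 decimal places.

Answer: 2.0938

Derivation:
Step 0: x=[8.0000 11.0000] v=[0.0000 0.0000]
Step 1: x=[7.2500 11.7500] v=[-3.0000 3.0000]
Step 2: x=[6.1250 12.8750] v=[-4.5000 4.5000]
Step 3: x=[5.1875 13.8125] v=[-3.7500 3.7500]
Step 4: x=[4.9063 14.0938] v=[-1.1250 1.1250]
Max displacement = 2.0938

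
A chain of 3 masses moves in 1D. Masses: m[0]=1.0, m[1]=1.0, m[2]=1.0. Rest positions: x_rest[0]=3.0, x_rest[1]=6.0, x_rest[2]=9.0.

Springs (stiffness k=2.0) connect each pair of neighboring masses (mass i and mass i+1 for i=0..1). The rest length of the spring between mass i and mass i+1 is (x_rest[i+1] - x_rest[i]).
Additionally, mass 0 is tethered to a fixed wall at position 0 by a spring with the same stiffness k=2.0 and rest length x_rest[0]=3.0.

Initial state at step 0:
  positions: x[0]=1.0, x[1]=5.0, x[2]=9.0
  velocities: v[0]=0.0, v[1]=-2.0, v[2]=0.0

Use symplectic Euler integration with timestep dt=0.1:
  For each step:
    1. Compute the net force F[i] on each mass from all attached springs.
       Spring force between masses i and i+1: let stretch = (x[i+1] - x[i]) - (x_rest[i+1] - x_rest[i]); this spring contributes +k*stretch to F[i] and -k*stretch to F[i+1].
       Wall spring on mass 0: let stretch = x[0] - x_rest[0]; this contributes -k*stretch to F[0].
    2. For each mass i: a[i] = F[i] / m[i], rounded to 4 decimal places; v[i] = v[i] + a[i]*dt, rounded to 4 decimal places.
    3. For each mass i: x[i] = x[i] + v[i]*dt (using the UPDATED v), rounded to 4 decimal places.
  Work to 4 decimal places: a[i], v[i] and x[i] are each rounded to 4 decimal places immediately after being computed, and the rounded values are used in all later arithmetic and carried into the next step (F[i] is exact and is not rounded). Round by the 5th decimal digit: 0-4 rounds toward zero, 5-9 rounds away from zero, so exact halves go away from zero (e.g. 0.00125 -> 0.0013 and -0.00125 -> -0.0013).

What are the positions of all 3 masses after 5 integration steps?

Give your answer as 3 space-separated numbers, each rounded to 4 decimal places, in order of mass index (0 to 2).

Step 0: x=[1.0000 5.0000 9.0000] v=[0.0000 -2.0000 0.0000]
Step 1: x=[1.0600 4.8000 8.9800] v=[0.6000 -2.0000 -0.2000]
Step 2: x=[1.1736 4.6088 8.9364] v=[1.1360 -1.9120 -0.4360]
Step 3: x=[1.3324 4.4355 8.8663] v=[1.5883 -1.7335 -0.7015]
Step 4: x=[1.5266 4.2887 8.7675] v=[1.9424 -1.4680 -0.9877]
Step 5: x=[1.7456 4.1762 8.6392] v=[2.1895 -1.1247 -1.2835]

Answer: 1.7456 4.1762 8.6392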